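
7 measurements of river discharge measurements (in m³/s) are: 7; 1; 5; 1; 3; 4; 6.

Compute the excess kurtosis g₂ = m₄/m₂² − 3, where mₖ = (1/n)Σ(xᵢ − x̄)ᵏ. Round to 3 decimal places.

x̄ = 3.8571
Σ(xᵢ − x̄)² = 32.8571 ⇒ m₂ = 4.69388
Σ(xᵢ − x̄)⁴ = 254.1749 ⇒ m₄ = 36.31070
m₂² = 22.03249
g₂ = m₄/m₂² − 3 = 1.64805 − 3 ≈ -1.352

-1.352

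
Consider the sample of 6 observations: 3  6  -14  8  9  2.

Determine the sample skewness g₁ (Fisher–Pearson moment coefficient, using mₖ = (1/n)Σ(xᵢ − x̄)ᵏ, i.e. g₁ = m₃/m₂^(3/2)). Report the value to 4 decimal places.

-1.3887

x̄ = (3 + 6 - 14 + 8 + 9 + 2) / 6 = 2.3333
deviations (xᵢ − x̄): 0.6667, 3.6667, -16.3333, 5.6667, 6.6667, -0.3333
Σ(xᵢ − x̄)² = 357.3333 ⇒ m₂ = 357.3333/6 = 59.55556
Σ(xᵢ − x̄)³ = -3829.5556 ⇒ m₃ = -3829.5556/6 = -638.25926
m₂^(3/2) = 59.55556^(1.5) = 459.60360
g₁ = m₃ / m₂^(3/2) = -638.25926 / 459.60360 ≈ -1.3887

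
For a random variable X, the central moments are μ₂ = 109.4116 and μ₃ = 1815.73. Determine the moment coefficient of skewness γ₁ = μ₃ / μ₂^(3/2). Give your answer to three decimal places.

σ = √μ₂ = √109.4116 = 10.46000
σ³ = μ₂^(3/2) = 1144.44534
γ₁ = μ₃/σ³ = 1815.73 / 1144.44534 ≈ 1.587

1.587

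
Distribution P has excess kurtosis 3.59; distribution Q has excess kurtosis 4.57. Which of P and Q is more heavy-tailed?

Q

Higher excess kurtosis ⇒ heavier tails relative to the normal distribution.
3.59 vs 4.57: the larger is 4.57, so Q has heavier tails.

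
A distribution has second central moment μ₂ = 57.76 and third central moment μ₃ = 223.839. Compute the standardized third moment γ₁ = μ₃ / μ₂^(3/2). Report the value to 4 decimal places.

σ = √μ₂ = √57.76 = 7.60000
σ³ = μ₂^(3/2) = 438.97600
γ₁ = μ₃/σ³ = 223.839 / 438.97600 ≈ 0.5099

0.5099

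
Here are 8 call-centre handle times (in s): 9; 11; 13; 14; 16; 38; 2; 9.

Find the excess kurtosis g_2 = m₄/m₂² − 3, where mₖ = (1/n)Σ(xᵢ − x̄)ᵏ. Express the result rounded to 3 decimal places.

x̄ = 14.0000
Σ(xᵢ − x̄)² = 784.0000 ⇒ m₂ = 98.00000
Σ(xᵢ − x̄)⁴ = 353860.0000 ⇒ m₄ = 44232.50000
m₂² = 9604.00000
g_2 = m₄/m₂² − 3 = 4.60563 − 3 ≈ 1.606

1.606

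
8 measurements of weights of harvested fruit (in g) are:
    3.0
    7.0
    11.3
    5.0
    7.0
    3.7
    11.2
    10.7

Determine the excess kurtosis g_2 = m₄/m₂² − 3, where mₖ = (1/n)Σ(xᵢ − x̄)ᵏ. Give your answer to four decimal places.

x̄ = 7.3625
Σ(xᵢ − x̄)² = 79.6588 ⇒ m₂ = 9.95734
Σ(xᵢ − x̄)⁴ = 1154.6273 ⇒ m₄ = 144.32841
m₂² = 99.14869
g_2 = m₄/m₂² − 3 = 1.45568 − 3 ≈ -1.5443

-1.5443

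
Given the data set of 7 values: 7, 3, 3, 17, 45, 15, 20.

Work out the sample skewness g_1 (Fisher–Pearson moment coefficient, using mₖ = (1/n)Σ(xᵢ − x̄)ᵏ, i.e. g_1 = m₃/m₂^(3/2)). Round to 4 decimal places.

1.1836

x̄ = (7 + 3 + 3 + 17 + 45 + 15 + 20) / 7 = 15.7143
deviations (xᵢ − x̄): -8.7143, -12.7143, -12.7143, 1.2857, 29.2857, -0.7143, 4.2857
Σ(xᵢ − x̄)² = 1277.4286 ⇒ m₂ = 1277.4286/7 = 182.48980
Σ(xᵢ − x̄)³ = 20425.1020 ⇒ m₃ = 20425.1020/7 = 2917.87172
m₂^(3/2) = 182.48980^(1.5) = 2465.23246
g_1 = m₃ / m₂^(3/2) = 2917.87172 / 2465.23246 ≈ 1.1836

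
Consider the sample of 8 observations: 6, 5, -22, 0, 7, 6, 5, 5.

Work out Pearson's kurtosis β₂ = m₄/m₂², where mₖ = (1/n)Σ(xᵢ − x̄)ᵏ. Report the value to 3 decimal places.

x̄ = 1.5000
Σ(xᵢ − x̄)² = 662.0000 ⇒ m₂ = 82.75000
Σ(xᵢ − x̄)⁴ = 307170.5000 ⇒ m₄ = 38396.31250
m₂² = 6847.56250
β₂ = m₄/m₂² = 38396.31250 / 6847.56250 ≈ 5.607

5.607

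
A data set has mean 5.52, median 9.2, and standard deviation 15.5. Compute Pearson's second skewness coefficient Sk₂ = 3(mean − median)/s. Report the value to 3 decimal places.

Sk₂ = 3(5.52 − 9.2) / 15.5 = 3 × -3.6800 / 15.5
    = -11.0400 / 15.5 ≈ -0.712

-0.712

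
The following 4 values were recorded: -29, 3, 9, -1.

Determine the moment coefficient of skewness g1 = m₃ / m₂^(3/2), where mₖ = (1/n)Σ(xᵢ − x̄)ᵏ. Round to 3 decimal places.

-0.949

x̄ = (-29 + 3 + 9 - 1) / 4 = -4.5000
deviations (xᵢ − x̄): -24.5000, 7.5000, 13.5000, 3.5000
Σ(xᵢ − x̄)² = 851.0000 ⇒ m₂ = 851.0000/4 = 212.75000
Σ(xᵢ − x̄)³ = -11781.0000 ⇒ m₃ = -11781.0000/4 = -2945.25000
m₂^(3/2) = 212.75000^(1.5) = 3103.16132
g1 = m₃ / m₂^(3/2) = -2945.25000 / 3103.16132 ≈ -0.949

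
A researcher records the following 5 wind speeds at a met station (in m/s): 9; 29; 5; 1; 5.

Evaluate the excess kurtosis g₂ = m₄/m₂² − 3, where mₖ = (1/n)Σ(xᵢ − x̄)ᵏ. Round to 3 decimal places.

-0.057

x̄ = 9.8000
Σ(xᵢ − x̄)² = 492.8000 ⇒ m₂ = 98.56000
Σ(xᵢ − x̄)⁴ = 142954.4960 ⇒ m₄ = 28590.89920
m₂² = 9714.07360
g₂ = m₄/m₂² − 3 = 2.94325 − 3 ≈ -0.057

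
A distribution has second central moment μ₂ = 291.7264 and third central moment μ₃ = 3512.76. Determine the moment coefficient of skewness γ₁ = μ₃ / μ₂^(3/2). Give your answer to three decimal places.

σ = √μ₂ = √291.7264 = 17.08000
σ³ = μ₂^(3/2) = 4982.68691
γ₁ = μ₃/σ³ = 3512.76 / 4982.68691 ≈ 0.705

0.705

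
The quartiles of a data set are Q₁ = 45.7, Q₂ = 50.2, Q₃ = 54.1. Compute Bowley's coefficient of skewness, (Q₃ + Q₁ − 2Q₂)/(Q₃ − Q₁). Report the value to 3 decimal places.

numerator: Q₃ + Q₁ − 2Q₂ = 54.1 + 45.7 − 2×50.2 = -0.6000
denominator: Q₃ − Q₁ = 54.1 − 45.7 = 8.4000
Bowley skewness = -0.6000 / 8.4000 ≈ -0.071

-0.071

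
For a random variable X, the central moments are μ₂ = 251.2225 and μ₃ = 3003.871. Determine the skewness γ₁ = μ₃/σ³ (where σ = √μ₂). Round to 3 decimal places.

0.754

σ = √μ₂ = √251.2225 = 15.85000
σ³ = μ₂^(3/2) = 3981.87663
γ₁ = μ₃/σ³ = 3003.871 / 3981.87663 ≈ 0.754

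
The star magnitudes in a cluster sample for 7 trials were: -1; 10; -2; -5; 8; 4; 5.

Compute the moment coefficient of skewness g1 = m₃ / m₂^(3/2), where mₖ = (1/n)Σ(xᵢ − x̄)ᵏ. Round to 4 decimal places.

-0.0709

x̄ = (-1 + 10 - 2 - 5 + 8 + 4 + 5) / 7 = 2.7143
deviations (xᵢ − x̄): -3.7143, 7.2857, -4.7143, -7.7143, 5.2857, 1.2857, 2.2857
Σ(xᵢ − x̄)² = 183.4286 ⇒ m₂ = 183.4286/7 = 26.20408
Σ(xᵢ − x̄)³ = -66.6122 ⇒ m₃ = -66.6122/7 = -9.51603
m₂^(3/2) = 26.20408^(1.5) = 134.13849
g1 = m₃ / m₂^(3/2) = -9.51603 / 134.13849 ≈ -0.0709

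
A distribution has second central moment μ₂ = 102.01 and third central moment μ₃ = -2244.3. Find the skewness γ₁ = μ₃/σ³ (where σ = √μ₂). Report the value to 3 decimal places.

σ = √μ₂ = √102.01 = 10.10000
σ³ = μ₂^(3/2) = 1030.30100
γ₁ = μ₃/σ³ = -2244.3 / 1030.30100 ≈ -2.178

-2.178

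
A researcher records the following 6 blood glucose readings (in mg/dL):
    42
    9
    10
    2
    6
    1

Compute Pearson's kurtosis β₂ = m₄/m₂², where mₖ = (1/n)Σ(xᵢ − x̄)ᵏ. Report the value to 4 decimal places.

3.8149

x̄ = 11.6667
Σ(xᵢ − x̄)² = 1169.3333 ⇒ m₂ = 194.88889
Σ(xᵢ − x̄)⁴ = 869371.1111 ⇒ m₄ = 144895.18519
m₂² = 37981.67901
β₂ = m₄/m₂² = 144895.18519 / 37981.67901 ≈ 3.8149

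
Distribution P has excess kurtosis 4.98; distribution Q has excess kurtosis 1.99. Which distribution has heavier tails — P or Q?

Higher excess kurtosis ⇒ heavier tails relative to the normal distribution.
4.98 vs 1.99: the larger is 4.98, so P has heavier tails.

P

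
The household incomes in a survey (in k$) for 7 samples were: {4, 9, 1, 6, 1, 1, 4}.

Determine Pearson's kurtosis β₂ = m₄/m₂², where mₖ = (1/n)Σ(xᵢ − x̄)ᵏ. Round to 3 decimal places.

2.212

x̄ = 3.7143
Σ(xᵢ − x̄)² = 55.4286 ⇒ m₂ = 7.91837
Σ(xᵢ − x̄)⁴ = 970.7172 ⇒ m₄ = 138.67389
m₂² = 62.70054
β₂ = m₄/m₂² = 138.67389 / 62.70054 ≈ 2.212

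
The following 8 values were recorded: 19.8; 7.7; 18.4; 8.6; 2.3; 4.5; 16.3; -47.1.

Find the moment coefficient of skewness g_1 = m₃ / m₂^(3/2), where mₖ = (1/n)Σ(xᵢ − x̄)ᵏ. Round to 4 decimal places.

x̄ = (19.8 + 7.7 + 18.4 + 8.6 + 2.3 + 4.5 + 16.3 - 47.1) / 8 = 3.8125
deviations (xᵢ − x̄): 15.9875, 3.8875, 14.5875, 4.7875, -1.5125, 0.6875, 12.4875, -50.9125
Σ(xᵢ − x̄)² = 3257.2088 ⇒ m₂ = 3257.2088/8 = 407.15109
Σ(xᵢ − x̄)³ = -122666.2343 ⇒ m₃ = -122666.2343/8 = -15333.27929
m₂^(3/2) = 407.15109^(1.5) = 8215.48881
g_1 = m₃ / m₂^(3/2) = -15333.27929 / 8215.48881 ≈ -1.8664

-1.8664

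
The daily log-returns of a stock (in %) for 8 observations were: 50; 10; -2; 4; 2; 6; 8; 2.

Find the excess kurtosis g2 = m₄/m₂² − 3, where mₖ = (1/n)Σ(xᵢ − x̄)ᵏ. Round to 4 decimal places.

x̄ = 10.0000
Σ(xᵢ − x̄)² = 1928.0000 ⇒ m₂ = 241.00000
Σ(xᵢ − x̄)⁴ = 2590496.0000 ⇒ m₄ = 323812.00000
m₂² = 58081.00000
g2 = m₄/m₂² − 3 = 5.57518 − 3 ≈ 2.5752

2.5752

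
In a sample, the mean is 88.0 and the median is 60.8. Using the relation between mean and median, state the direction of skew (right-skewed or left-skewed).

mean − median = 88.0 − 60.8 = 27.2
mean > median ⇒ the longer tail is on the right ⇒ right-skewed (positively skewed).

right-skewed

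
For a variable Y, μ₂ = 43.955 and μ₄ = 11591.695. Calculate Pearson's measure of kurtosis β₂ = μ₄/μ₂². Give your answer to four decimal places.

μ₂² = 43.955² = 1932.04202
μ₄/μ₂² = 11591.695 / 1932.04202 = 5.99971
β₂ ≈ 5.9997

5.9997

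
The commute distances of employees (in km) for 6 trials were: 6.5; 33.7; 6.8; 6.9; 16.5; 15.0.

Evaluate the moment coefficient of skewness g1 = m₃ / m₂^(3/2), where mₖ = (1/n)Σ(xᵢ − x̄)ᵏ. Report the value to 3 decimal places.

x̄ = (6.5 + 33.7 + 6.8 + 6.9 + 16.5 + 15.0) / 6 = 14.2333
deviations (xᵢ − x̄): -7.7333, 19.4667, -7.4333, -7.3333, 2.2667, 0.7667
Σ(xᵢ − x̄)² = 553.5133 ⇒ m₂ = 553.5133/6 = 92.25222
Σ(xᵢ − x̄)³ = 6121.4284 ⇒ m₃ = 6121.4284/6 = 1020.23807
m₂^(3/2) = 92.25222^(1.5) = 886.06433
g1 = m₃ / m₂^(3/2) = 1020.23807 / 886.06433 ≈ 1.151

1.151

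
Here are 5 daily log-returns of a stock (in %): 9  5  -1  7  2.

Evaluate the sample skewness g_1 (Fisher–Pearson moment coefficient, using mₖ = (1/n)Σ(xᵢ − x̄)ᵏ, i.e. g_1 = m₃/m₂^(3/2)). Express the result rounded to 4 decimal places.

x̄ = (9 + 5 - 1 + 7 + 2) / 5 = 4.4000
deviations (xᵢ − x̄): 4.6000, 0.6000, -5.4000, 2.6000, -2.4000
Σ(xᵢ − x̄)² = 63.2000 ⇒ m₂ = 63.2000/5 = 12.64000
Σ(xᵢ − x̄)³ = -56.1600 ⇒ m₃ = -56.1600/5 = -11.23200
m₂^(3/2) = 12.64000^(1.5) = 44.93871
g_1 = m₃ / m₂^(3/2) = -11.23200 / 44.93871 ≈ -0.2499

-0.2499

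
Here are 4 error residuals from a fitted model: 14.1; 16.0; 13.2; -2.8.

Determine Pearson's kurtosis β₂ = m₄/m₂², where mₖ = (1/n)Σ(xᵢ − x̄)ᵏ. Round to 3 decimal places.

x̄ = 10.1250
Σ(xᵢ − x̄)² = 226.8275 ⇒ m₂ = 56.70688
Σ(xᵢ − x̄)⁴ = 29437.9788 ⇒ m₄ = 7359.49470
m₂² = 3215.66967
β₂ = m₄/m₂² = 7359.49470 / 3215.66967 ≈ 2.289

2.289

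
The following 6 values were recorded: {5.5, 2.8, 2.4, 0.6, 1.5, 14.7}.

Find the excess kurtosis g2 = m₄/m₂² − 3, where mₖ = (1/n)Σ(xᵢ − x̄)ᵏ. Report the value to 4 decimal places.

x̄ = 4.5833
Σ(xᵢ − x̄)² = 136.5083 ⇒ m₂ = 22.75139
Σ(xᵢ − x̄)⁴ = 10850.5829 ⇒ m₄ = 1808.43049
m₂² = 517.62570
g2 = m₄/m₂² − 3 = 3.49370 − 3 ≈ 0.4937

0.4937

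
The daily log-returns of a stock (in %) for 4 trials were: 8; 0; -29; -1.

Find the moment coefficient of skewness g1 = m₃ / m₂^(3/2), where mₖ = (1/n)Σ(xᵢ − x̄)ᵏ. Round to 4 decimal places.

-0.9330

x̄ = (8 + 0 - 29 - 1) / 4 = -5.5000
deviations (xᵢ − x̄): 13.5000, 5.5000, -23.5000, 4.5000
Σ(xᵢ − x̄)² = 785.0000 ⇒ m₂ = 785.0000/4 = 196.25000
Σ(xᵢ − x̄)³ = -10260.0000 ⇒ m₃ = -10260.0000/4 = -2565.00000
m₂^(3/2) = 196.25000^(1.5) = 2749.25167
g1 = m₃ / m₂^(3/2) = -2565.00000 / 2749.25167 ≈ -0.9330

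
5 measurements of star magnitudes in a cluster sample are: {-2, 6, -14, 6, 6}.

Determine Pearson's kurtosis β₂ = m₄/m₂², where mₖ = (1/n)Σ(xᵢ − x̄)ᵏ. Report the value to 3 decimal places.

2.436

x̄ = 0.4000
Σ(xᵢ − x̄)² = 307.2000 ⇒ m₂ = 61.44000
Σ(xᵢ − x̄)⁴ = 45981.6960 ⇒ m₄ = 9196.33920
m₂² = 3774.87360
β₂ = m₄/m₂² = 9196.33920 / 3774.87360 ≈ 2.436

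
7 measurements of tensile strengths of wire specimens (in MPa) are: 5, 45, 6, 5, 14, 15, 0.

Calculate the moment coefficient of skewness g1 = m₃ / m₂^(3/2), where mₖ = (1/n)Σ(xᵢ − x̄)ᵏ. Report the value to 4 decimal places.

x̄ = (5 + 45 + 6 + 5 + 14 + 15 + 0) / 7 = 12.8571
deviations (xᵢ − x̄): -7.8571, 32.1429, -6.8571, -7.8571, 1.1429, 2.1429, -12.8571
Σ(xᵢ − x̄)² = 1374.8571 ⇒ m₂ = 1374.8571/7 = 196.40816
Σ(xᵢ − x̄)³ = 29802.2449 ⇒ m₃ = 29802.2449/7 = 4257.46356
m₂^(3/2) = 196.40816^(1.5) = 2752.57589
g1 = m₃ / m₂^(3/2) = 4257.46356 / 2752.57589 ≈ 1.5467

1.5467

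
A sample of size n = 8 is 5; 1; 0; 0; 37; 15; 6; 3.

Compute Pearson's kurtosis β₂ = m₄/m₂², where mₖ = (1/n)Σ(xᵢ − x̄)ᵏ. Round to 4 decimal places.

x̄ = 8.3750
Σ(xᵢ − x̄)² = 1103.8750 ⇒ m₂ = 137.98438
Σ(xᵢ − x̄)⁴ = 687121.3691 ⇒ m₄ = 85890.17114
m₂² = 19039.68774
β₂ = m₄/m₂² = 85890.17114 / 19039.68774 ≈ 4.5111

4.5111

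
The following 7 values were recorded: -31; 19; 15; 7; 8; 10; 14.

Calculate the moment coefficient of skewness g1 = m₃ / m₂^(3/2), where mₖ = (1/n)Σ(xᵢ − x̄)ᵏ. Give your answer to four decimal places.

-1.7732

x̄ = (-31 + 19 + 15 + 7 + 8 + 10 + 14) / 7 = 6.0000
deviations (xᵢ − x̄): -37.0000, 13.0000, 9.0000, 1.0000, 2.0000, 4.0000, 8.0000
Σ(xᵢ − x̄)² = 1704.0000 ⇒ m₂ = 1704.0000/7 = 243.42857
Σ(xᵢ − x̄)³ = -47142.0000 ⇒ m₃ = -47142.0000/7 = -6734.57143
m₂^(3/2) = 243.42857^(1.5) = 3798.02068
g1 = m₃ / m₂^(3/2) = -6734.57143 / 3798.02068 ≈ -1.7732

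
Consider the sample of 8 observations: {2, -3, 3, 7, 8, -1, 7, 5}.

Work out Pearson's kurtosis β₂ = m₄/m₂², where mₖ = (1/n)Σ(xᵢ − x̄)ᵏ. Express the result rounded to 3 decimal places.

x̄ = 3.5000
Σ(xᵢ − x̄)² = 112.0000 ⇒ m₂ = 14.00000
Σ(xᵢ − x̄)⁴ = 2915.5000 ⇒ m₄ = 364.43750
m₂² = 196.00000
β₂ = m₄/m₂² = 364.43750 / 196.00000 ≈ 1.859

1.859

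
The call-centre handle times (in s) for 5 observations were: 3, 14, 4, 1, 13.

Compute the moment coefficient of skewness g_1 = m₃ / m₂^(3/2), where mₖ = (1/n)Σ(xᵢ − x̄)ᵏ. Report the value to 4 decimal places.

0.3194

x̄ = (3 + 14 + 4 + 1 + 13) / 5 = 7.0000
deviations (xᵢ − x̄): -4.0000, 7.0000, -3.0000, -6.0000, 6.0000
Σ(xᵢ − x̄)² = 146.0000 ⇒ m₂ = 146.0000/5 = 29.20000
Σ(xᵢ − x̄)³ = 252.0000 ⇒ m₃ = 252.0000/5 = 50.40000
m₂^(3/2) = 29.20000^(1.5) = 157.78811
g_1 = m₃ / m₂^(3/2) = 50.40000 / 157.78811 ≈ 0.3194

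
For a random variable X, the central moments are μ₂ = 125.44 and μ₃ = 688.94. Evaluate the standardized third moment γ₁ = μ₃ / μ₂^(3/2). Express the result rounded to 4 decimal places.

0.4904

σ = √μ₂ = √125.44 = 11.20000
σ³ = μ₂^(3/2) = 1404.92800
γ₁ = μ₃/σ³ = 688.94 / 1404.92800 ≈ 0.4904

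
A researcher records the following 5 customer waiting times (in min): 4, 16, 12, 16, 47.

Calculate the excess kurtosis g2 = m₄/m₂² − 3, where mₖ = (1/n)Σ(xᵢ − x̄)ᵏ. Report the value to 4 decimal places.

x̄ = 19.0000
Σ(xᵢ − x̄)² = 1076.0000 ⇒ m₂ = 215.20000
Σ(xᵢ − x̄)⁴ = 667844.0000 ⇒ m₄ = 133568.80000
m₂² = 46311.04000
g2 = m₄/m₂² − 3 = 2.88417 − 3 ≈ -0.1158

-0.1158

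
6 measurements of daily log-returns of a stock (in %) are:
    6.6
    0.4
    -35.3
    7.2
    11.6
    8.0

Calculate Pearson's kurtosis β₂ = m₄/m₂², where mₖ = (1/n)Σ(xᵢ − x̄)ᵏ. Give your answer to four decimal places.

3.8940

x̄ = -0.2500
Σ(xᵢ − x̄)² = 1539.8350 ⇒ m₂ = 256.63917
Σ(xᵢ − x̄)⁴ = 1538851.8019 ⇒ m₄ = 256475.30032
m₂² = 65863.66187
β₂ = m₄/m₂² = 256475.30032 / 65863.66187 ≈ 3.8940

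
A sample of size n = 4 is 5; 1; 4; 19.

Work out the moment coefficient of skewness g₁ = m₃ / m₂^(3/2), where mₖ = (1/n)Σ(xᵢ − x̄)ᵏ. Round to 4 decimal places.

0.9958

x̄ = (5 + 1 + 4 + 19) / 4 = 7.2500
deviations (xᵢ − x̄): -2.2500, -6.2500, -3.2500, 11.7500
Σ(xᵢ − x̄)² = 192.7500 ⇒ m₂ = 192.7500/4 = 48.18750
Σ(xᵢ − x̄)³ = 1332.3750 ⇒ m₃ = 1332.3750/4 = 333.09375
m₂^(3/2) = 48.18750^(1.5) = 334.50421
g₁ = m₃ / m₂^(3/2) = 333.09375 / 334.50421 ≈ 0.9958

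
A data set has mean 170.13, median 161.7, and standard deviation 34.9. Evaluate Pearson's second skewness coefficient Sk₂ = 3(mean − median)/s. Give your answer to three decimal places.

Sk₂ = 3(170.13 − 161.7) / 34.9 = 3 × 8.4300 / 34.9
    = 25.2900 / 34.9 ≈ 0.725

0.725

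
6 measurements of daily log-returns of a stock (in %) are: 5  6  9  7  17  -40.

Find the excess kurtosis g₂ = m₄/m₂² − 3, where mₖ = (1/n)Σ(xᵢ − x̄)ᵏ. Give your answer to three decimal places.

0.912

x̄ = 0.6667
Σ(xᵢ − x̄)² = 2077.3333 ⇒ m₂ = 346.22222
Σ(xᵢ − x̄)⁴ = 2813744.4444 ⇒ m₄ = 468957.40741
m₂² = 119869.82716
g₂ = m₄/m₂² − 3 = 3.91222 − 3 ≈ 0.912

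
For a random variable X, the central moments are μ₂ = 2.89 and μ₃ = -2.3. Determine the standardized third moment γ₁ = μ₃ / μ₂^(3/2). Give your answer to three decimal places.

σ = √μ₂ = √2.89 = 1.70000
σ³ = μ₂^(3/2) = 4.91300
γ₁ = μ₃/σ³ = -2.3 / 4.91300 ≈ -0.468

-0.468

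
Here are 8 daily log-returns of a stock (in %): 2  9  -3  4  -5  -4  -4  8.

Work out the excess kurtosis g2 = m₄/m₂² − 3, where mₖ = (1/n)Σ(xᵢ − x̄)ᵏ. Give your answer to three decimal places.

-1.485

x̄ = 0.8750
Σ(xᵢ − x̄)² = 224.8750 ⇒ m₂ = 28.10938
Σ(xᵢ − x̄)⁴ = 9578.5879 ⇒ m₄ = 1197.32349
m₂² = 790.13696
g2 = m₄/m₂² − 3 = 1.51534 − 3 ≈ -1.485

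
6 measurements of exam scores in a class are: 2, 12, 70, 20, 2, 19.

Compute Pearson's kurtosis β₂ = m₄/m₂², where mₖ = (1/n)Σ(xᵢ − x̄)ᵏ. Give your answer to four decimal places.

x̄ = 20.8333
Σ(xᵢ − x̄)² = 3208.8333 ⇒ m₂ = 534.80556
Σ(xᵢ − x̄)⁴ = 6101351.1528 ⇒ m₄ = 1016891.85880
m₂² = 286016.98225
β₂ = m₄/m₂² = 1016891.85880 / 286016.98225 ≈ 3.5554

3.5554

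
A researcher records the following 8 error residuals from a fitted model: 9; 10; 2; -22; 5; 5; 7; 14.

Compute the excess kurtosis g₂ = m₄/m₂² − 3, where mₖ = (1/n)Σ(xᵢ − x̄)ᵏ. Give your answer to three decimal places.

1.999

x̄ = 3.7500
Σ(xᵢ − x̄)² = 851.5000 ⇒ m₂ = 106.43750
Σ(xᵢ − x̄)⁴ = 453101.4063 ⇒ m₄ = 56637.67578
m₂² = 11328.94141
g₂ = m₄/m₂² − 3 = 4.99938 − 3 ≈ 1.999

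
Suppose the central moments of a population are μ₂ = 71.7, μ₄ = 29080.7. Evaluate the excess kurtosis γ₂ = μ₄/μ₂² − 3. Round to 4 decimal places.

μ₂² = 71.7² = 5140.89000
μ₄/μ₂² = 29080.7 / 5140.89000 = 5.65674
γ₂ = 5.65674 − 3 ≈ 2.6567

2.6567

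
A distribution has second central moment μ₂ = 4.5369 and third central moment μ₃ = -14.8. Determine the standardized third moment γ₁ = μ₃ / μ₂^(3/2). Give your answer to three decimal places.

σ = √μ₂ = √4.5369 = 2.13000
σ³ = μ₂^(3/2) = 9.66360
γ₁ = μ₃/σ³ = -14.8 / 9.66360 ≈ -1.532

-1.532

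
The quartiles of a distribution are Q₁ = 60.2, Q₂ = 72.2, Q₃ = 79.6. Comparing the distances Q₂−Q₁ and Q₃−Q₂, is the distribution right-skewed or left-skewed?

Q₂ − Q₁ = 12.0;  Q₃ − Q₂ = 7.4
Q₂ − Q₁ > Q₃ − Q₂ ⇒ the lower half is more spread out ⇒ left-skewed.

left-skewed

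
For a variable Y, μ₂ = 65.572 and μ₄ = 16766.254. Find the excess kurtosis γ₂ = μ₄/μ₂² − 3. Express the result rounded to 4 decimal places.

μ₂² = 65.572² = 4299.68718
μ₄/μ₂² = 16766.254 / 4299.68718 = 3.89941
γ₂ = 3.89941 − 3 ≈ 0.8994

0.8994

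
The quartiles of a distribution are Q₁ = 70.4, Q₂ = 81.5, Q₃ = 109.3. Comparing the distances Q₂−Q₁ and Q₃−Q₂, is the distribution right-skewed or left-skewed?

Q₂ − Q₁ = 11.1;  Q₃ − Q₂ = 27.8
Q₃ − Q₂ > Q₂ − Q₁ ⇒ the upper half is more spread out ⇒ right-skewed.

right-skewed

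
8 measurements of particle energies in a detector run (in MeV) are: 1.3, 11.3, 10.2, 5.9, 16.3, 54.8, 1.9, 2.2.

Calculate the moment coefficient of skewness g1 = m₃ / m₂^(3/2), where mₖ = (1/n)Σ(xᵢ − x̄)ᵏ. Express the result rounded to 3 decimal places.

1.884

x̄ = (1.3 + 11.3 + 10.2 + 5.9 + 16.3 + 54.8 + 1.9 + 2.2) / 8 = 12.9875
deviations (xᵢ − x̄): -11.6875, -1.6875, -2.7875, -7.0875, 3.3125, 41.8125, -11.0875, -10.7875
Σ(xᵢ − x̄)² = 2196.0088 ⇒ m₂ = 2196.0088/8 = 274.50109
Σ(xᵢ − x̄)³ = 68539.1873 ⇒ m₃ = 68539.1873/8 = 8567.39842
m₂^(3/2) = 274.50109^(1.5) = 4547.95458
g1 = m₃ / m₂^(3/2) = 8567.39842 / 4547.95458 ≈ 1.884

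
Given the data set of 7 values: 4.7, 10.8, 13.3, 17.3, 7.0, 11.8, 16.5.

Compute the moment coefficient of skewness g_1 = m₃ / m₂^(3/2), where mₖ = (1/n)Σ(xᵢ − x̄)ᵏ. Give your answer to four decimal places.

-0.2345

x̄ = (4.7 + 10.8 + 13.3 + 17.3 + 7.0 + 11.8 + 16.5) / 7 = 11.6286
deviations (xᵢ − x̄): -6.9286, -0.8286, 1.6714, 5.6714, -4.6286, 0.1714, 4.8714
Σ(xᵢ − x̄)² = 128.8343 ⇒ m₂ = 128.8343/7 = 18.40490
Σ(xᵢ − x̄)³ = -129.6371 ⇒ m₃ = -129.6371/7 = -18.51959
m₂^(3/2) = 18.40490^(1.5) = 78.95872
g_1 = m₃ / m₂^(3/2) = -18.51959 / 78.95872 ≈ -0.2345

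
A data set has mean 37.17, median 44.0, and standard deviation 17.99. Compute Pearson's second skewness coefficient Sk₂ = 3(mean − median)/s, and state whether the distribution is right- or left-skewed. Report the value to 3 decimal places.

-1.139, left-skewed

Sk₂ = 3(37.17 − 44.0) / 17.99 = 3 × -6.8300 / 17.99
    = -20.4900 / 17.99 ≈ -1.139
Sk₂ < 0 ⇒ mean < median ⇒ left-skewed (negative skew).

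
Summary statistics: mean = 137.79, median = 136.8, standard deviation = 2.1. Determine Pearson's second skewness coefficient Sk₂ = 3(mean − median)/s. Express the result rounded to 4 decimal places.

1.4143

Sk₂ = 3(137.79 − 136.8) / 2.1 = 3 × 0.9900 / 2.1
    = 2.9700 / 2.1 ≈ 1.4143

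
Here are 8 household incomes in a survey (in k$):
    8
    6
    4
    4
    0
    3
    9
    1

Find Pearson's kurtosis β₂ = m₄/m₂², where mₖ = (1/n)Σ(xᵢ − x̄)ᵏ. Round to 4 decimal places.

1.8629

x̄ = 4.3750
Σ(xᵢ − x̄)² = 69.8750 ⇒ m₂ = 8.73438
Σ(xᵢ − x̄)⁴ = 1136.9316 ⇒ m₄ = 142.11646
m₂² = 76.28931
β₂ = m₄/m₂² = 142.11646 / 76.28931 ≈ 1.8629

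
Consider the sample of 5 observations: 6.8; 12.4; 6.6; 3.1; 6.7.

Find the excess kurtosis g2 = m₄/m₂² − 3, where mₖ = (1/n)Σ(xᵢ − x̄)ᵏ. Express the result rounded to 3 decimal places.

-0.388

x̄ = 7.1200
Σ(xᵢ − x̄)² = 44.5880 ⇒ m₂ = 8.91760
Σ(xᵢ − x̄)⁴ = 1038.4784 ⇒ m₄ = 207.69569
m₂² = 79.52359
g2 = m₄/m₂² − 3 = 2.61175 − 3 ≈ -0.388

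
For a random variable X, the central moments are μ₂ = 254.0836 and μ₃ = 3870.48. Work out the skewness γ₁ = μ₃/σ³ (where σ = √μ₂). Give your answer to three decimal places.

σ = √μ₂ = √254.0836 = 15.94000
σ³ = μ₂^(3/2) = 4050.09258
γ₁ = μ₃/σ³ = 3870.48 / 4050.09258 ≈ 0.956

0.956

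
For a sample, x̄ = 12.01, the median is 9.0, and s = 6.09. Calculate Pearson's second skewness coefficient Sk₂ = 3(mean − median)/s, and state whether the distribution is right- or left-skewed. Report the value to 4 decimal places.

1.4828, right-skewed

Sk₂ = 3(12.01 − 9.0) / 6.09 = 3 × 3.0100 / 6.09
    = 9.0300 / 6.09 ≈ 1.4828
Sk₂ > 0 ⇒ mean > median ⇒ right-skewed (positive skew).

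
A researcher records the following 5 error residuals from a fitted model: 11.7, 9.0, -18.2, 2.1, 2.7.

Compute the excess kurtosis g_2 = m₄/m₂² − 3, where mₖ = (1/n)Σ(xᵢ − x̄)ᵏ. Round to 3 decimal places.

x̄ = 1.4600
Σ(xᵢ − x̄)² = 550.1720 ⇒ m₂ = 110.03440
Σ(xᵢ − x̄)⁴ = 163624.0617 ⇒ m₄ = 32724.81235
m₂² = 12107.56918
g_2 = m₄/m₂² − 3 = 2.70284 − 3 ≈ -0.297

-0.297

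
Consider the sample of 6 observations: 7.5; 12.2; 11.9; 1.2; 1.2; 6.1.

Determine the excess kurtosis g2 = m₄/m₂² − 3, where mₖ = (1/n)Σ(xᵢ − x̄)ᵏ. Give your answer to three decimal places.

-1.522

x̄ = 6.6833
Σ(xᵢ − x̄)² = 118.7883 ⇒ m₂ = 19.79806
Σ(xᵢ − x̄)⁴ = 3475.3882 ⇒ m₄ = 579.23137
m₂² = 391.96300
g2 = m₄/m₂² − 3 = 1.47777 − 3 ≈ -1.522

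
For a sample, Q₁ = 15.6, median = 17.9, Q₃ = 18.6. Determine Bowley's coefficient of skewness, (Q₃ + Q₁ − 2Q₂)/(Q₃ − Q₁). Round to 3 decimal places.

numerator: Q₃ + Q₁ − 2Q₂ = 18.6 + 15.6 − 2×17.9 = -1.6000
denominator: Q₃ − Q₁ = 18.6 − 15.6 = 3.0000
Bowley skewness = -1.6000 / 3.0000 ≈ -0.533

-0.533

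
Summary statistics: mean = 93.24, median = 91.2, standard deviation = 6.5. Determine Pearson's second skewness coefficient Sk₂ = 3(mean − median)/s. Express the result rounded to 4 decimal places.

0.9415

Sk₂ = 3(93.24 − 91.2) / 6.5 = 3 × 2.0400 / 6.5
    = 6.1200 / 6.5 ≈ 0.9415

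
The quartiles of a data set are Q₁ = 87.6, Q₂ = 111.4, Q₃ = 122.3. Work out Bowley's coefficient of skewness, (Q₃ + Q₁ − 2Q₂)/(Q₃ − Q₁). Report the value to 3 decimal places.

numerator: Q₃ + Q₁ − 2Q₂ = 122.3 + 87.6 − 2×111.4 = -12.9000
denominator: Q₃ − Q₁ = 122.3 − 87.6 = 34.7000
Bowley skewness = -12.9000 / 34.7000 ≈ -0.372

-0.372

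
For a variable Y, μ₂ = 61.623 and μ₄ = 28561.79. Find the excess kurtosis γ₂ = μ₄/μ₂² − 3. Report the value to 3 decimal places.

4.521

μ₂² = 61.623² = 3797.39413
μ₄/μ₂² = 28561.79 / 3797.39413 = 7.52142
γ₂ = 7.52142 − 3 ≈ 4.521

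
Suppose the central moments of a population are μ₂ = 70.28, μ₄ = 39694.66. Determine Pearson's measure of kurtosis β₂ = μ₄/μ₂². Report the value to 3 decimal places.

8.037

μ₂² = 70.28² = 4939.27840
μ₄/μ₂² = 39694.66 / 4939.27840 = 8.03653
β₂ ≈ 8.037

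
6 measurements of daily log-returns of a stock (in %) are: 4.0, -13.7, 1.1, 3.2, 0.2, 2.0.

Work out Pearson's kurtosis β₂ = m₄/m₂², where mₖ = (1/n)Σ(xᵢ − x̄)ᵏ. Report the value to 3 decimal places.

3.897

x̄ = -0.5333
Σ(xᵢ − x̄)² = 217.4733 ⇒ m₂ = 36.24556
Σ(xᵢ − x̄)⁴ = 30719.2788 ⇒ m₄ = 5119.87980
m₂² = 1313.74030
β₂ = m₄/m₂² = 5119.87980 / 1313.74030 ≈ 3.897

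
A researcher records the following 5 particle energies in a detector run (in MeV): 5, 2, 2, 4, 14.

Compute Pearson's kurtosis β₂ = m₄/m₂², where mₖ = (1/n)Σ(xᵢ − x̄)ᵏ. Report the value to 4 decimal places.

2.9171

x̄ = 5.4000
Σ(xᵢ − x̄)² = 99.2000 ⇒ m₂ = 19.84000
Σ(xᵢ − x̄)⁴ = 5741.2160 ⇒ m₄ = 1148.24320
m₂² = 393.62560
β₂ = m₄/m₂² = 1148.24320 / 393.62560 ≈ 2.9171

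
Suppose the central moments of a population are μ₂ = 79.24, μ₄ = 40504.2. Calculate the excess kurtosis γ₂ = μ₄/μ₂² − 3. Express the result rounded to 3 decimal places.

3.451

μ₂² = 79.24² = 6278.97760
μ₄/μ₂² = 40504.2 / 6278.97760 = 6.45076
γ₂ = 6.45076 − 3 ≈ 3.451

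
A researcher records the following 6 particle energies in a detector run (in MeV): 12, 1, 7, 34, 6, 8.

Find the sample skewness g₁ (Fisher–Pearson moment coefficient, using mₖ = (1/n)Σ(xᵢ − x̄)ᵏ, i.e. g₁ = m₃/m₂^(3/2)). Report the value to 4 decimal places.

x̄ = (12 + 1 + 7 + 34 + 6 + 8) / 6 = 11.3333
deviations (xᵢ − x̄): 0.6667, -10.3333, -4.3333, 22.6667, -5.3333, -3.3333
Σ(xᵢ − x̄)² = 679.3333 ⇒ m₂ = 679.3333/6 = 113.22222
Σ(xᵢ − x̄)³ = 10272.4444 ⇒ m₃ = 10272.4444/6 = 1712.07407
m₂^(3/2) = 113.22222^(1.5) = 1204.75160
g₁ = m₃ / m₂^(3/2) = 1712.07407 / 1204.75160 ≈ 1.4211

1.4211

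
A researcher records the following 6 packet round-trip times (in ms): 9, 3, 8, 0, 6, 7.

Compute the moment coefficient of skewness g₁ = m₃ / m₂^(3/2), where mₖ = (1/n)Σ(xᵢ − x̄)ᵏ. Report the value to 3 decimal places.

-0.674

x̄ = (9 + 3 + 8 + 0 + 6 + 7) / 6 = 5.5000
deviations (xᵢ − x̄): 3.5000, -2.5000, 2.5000, -5.5000, 0.5000, 1.5000
Σ(xᵢ − x̄)² = 57.5000 ⇒ m₂ = 57.5000/6 = 9.58333
Σ(xᵢ − x̄)³ = -120.0000 ⇒ m₃ = -120.0000/6 = -20.00000
m₂^(3/2) = 9.58333^(1.5) = 29.66709
g₁ = m₃ / m₂^(3/2) = -20.00000 / 29.66709 ≈ -0.674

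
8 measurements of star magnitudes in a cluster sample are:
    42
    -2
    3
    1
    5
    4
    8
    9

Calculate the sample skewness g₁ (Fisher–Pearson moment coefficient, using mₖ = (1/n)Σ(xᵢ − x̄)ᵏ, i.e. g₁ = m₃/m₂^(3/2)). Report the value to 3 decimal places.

x̄ = (42 - 2 + 3 + 1 + 5 + 4 + 8 + 9) / 8 = 8.7500
deviations (xᵢ − x̄): 33.2500, -10.7500, -5.7500, -7.7500, -3.7500, -4.7500, -0.7500, 0.2500
Σ(xᵢ − x̄)² = 1351.5000 ⇒ m₂ = 1351.5000/8 = 168.93750
Σ(xᵢ − x̄)³ = 34701.7500 ⇒ m₃ = 34701.7500/8 = 4337.71875
m₂^(3/2) = 168.93750^(1.5) = 2195.78136
g₁ = m₃ / m₂^(3/2) = 4337.71875 / 2195.78136 ≈ 1.975

1.975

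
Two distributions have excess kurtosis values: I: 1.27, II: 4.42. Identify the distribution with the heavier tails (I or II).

II

Higher excess kurtosis ⇒ heavier tails relative to the normal distribution.
1.27 vs 4.42: the larger is 4.42, so II has heavier tails.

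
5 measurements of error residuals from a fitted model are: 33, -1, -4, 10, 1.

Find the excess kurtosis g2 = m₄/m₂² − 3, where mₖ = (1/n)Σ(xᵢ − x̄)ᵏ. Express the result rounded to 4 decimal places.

x̄ = 7.8000
Σ(xᵢ − x̄)² = 902.8000 ⇒ m₂ = 180.56000
Σ(xᵢ − x̄)⁴ = 430822.0960 ⇒ m₄ = 86164.41920
m₂² = 32601.91360
g2 = m₄/m₂² − 3 = 2.64293 − 3 ≈ -0.3571

-0.3571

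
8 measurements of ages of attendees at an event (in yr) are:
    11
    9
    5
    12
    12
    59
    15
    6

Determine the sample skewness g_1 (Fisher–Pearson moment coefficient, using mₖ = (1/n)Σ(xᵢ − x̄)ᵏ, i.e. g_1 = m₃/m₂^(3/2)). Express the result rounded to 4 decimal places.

2.1098

x̄ = (11 + 9 + 5 + 12 + 12 + 59 + 15 + 6) / 8 = 16.1250
deviations (xᵢ − x̄): -5.1250, -7.1250, -11.1250, -4.1250, -4.1250, 42.8750, -1.1250, -10.1250
Σ(xᵢ − x̄)² = 2176.8750 ⇒ m₂ = 2176.8750/8 = 272.10938
Σ(xᵢ − x̄)³ = 75762.6563 ⇒ m₃ = 75762.6563/8 = 9470.33203
m₂^(3/2) = 272.10938^(1.5) = 4488.64498
g_1 = m₃ / m₂^(3/2) = 9470.33203 / 4488.64498 ≈ 2.1098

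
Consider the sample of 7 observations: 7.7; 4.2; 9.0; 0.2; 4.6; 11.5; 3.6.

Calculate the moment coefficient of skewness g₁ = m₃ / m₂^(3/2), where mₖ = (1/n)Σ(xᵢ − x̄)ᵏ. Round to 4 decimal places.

x̄ = (7.7 + 4.2 + 9.0 + 0.2 + 4.6 + 11.5 + 3.6) / 7 = 5.8286
deviations (xᵢ − x̄): 1.8714, -1.6286, 3.1714, -5.6286, -1.2286, 5.6714, -2.2286
Σ(xᵢ − x̄)² = 86.5343 ⇒ m₂ = 86.5343/7 = 12.36204
Σ(xᵢ − x̄)³ = 25.3146 ⇒ m₃ = 25.3146/7 = 3.61637
m₂^(3/2) = 12.36204^(1.5) = 43.46456
g₁ = m₃ / m₂^(3/2) = 3.61637 / 43.46456 ≈ 0.0832

0.0832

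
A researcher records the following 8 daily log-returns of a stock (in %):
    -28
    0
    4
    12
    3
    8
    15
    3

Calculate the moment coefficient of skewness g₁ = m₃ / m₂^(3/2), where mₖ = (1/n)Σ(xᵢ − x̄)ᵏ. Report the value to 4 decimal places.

x̄ = (-28 + 0 + 4 + 12 + 3 + 8 + 15 + 3) / 8 = 2.1250
deviations (xᵢ − x̄): -30.1250, -2.1250, 1.8750, 9.8750, 0.8750, 5.8750, 12.8750, 0.8750
Σ(xᵢ − x̄)² = 1214.8750 ⇒ m₂ = 1214.8750/8 = 151.85938
Σ(xᵢ − x̄)³ = -24040.5938 ⇒ m₃ = -24040.5938/8 = -3005.07422
m₂^(3/2) = 151.85938^(1.5) = 1871.38185
g₁ = m₃ / m₂^(3/2) = -3005.07422 / 1871.38185 ≈ -1.6058

-1.6058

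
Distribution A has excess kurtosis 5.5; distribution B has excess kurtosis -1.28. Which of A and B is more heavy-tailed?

Higher excess kurtosis ⇒ heavier tails relative to the normal distribution.
5.5 vs -1.28: the larger is 5.5, so A has heavier tails. (A is leptokurtic — heavier-than-normal tails; the other is platykurtic.)

A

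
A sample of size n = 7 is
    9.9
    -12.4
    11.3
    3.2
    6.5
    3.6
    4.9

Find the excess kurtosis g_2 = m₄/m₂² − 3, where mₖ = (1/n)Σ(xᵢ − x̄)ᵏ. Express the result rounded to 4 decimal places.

0.9089

x̄ = 3.8571
Σ(xᵢ − x̄)² = 364.7771 ⇒ m₂ = 52.11102
Σ(xᵢ − x̄)⁴ = 74304.0024 ⇒ m₄ = 10614.85748
m₂² = 2715.55845
g_2 = m₄/m₂² − 3 = 3.90890 − 3 ≈ 0.9089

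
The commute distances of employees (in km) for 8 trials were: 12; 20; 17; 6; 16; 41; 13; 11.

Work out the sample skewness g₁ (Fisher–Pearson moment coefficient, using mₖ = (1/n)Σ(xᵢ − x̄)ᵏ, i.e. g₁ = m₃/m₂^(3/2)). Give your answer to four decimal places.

1.5608

x̄ = (12 + 20 + 17 + 6 + 16 + 41 + 13 + 11) / 8 = 17.0000
deviations (xᵢ − x̄): -5.0000, 3.0000, 0.0000, -11.0000, -1.0000, 24.0000, -4.0000, -6.0000
Σ(xᵢ − x̄)² = 784.0000 ⇒ m₂ = 784.0000/8 = 98.00000
Σ(xᵢ − x̄)³ = 12114.0000 ⇒ m₃ = 12114.0000/8 = 1514.25000
m₂^(3/2) = 98.00000^(1.5) = 970.15050
g₁ = m₃ / m₂^(3/2) = 1514.25000 / 970.15050 ≈ 1.5608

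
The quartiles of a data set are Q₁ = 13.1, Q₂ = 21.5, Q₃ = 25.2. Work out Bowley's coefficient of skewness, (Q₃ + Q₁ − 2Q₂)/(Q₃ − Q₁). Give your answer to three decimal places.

-0.388

numerator: Q₃ + Q₁ − 2Q₂ = 25.2 + 13.1 − 2×21.5 = -4.7000
denominator: Q₃ − Q₁ = 25.2 − 13.1 = 12.1000
Bowley skewness = -4.7000 / 12.1000 ≈ -0.388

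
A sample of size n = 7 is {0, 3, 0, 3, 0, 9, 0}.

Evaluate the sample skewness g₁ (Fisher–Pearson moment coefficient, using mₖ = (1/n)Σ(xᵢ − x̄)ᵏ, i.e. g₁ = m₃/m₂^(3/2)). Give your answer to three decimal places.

x̄ = (0 + 3 + 0 + 3 + 0 + 9 + 0) / 7 = 2.1429
deviations (xᵢ − x̄): -2.1429, 0.8571, -2.1429, 0.8571, -2.1429, 6.8571, -2.1429
Σ(xᵢ − x̄)² = 66.8571 ⇒ m₂ = 66.8571/7 = 9.55102
Σ(xᵢ − x̄)³ = 284.3265 ⇒ m₃ = 284.3265/7 = 40.61808
m₂^(3/2) = 9.55102^(1.5) = 29.51717
g₁ = m₃ / m₂^(3/2) = 40.61808 / 29.51717 ≈ 1.376

1.376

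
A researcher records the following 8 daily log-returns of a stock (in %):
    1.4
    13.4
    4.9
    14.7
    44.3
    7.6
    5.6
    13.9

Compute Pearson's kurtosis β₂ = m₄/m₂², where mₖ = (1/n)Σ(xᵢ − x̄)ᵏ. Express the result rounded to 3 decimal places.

4.789

x̄ = 13.2250
Σ(xᵢ − x̄)² = 1267.2350 ⇒ m₂ = 158.40437
Σ(xᵢ − x̄)⁴ = 961233.0627 ⇒ m₄ = 120154.13284
m₂² = 25091.94602
β₂ = m₄/m₂² = 120154.13284 / 25091.94602 ≈ 4.789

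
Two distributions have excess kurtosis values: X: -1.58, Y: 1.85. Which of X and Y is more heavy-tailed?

Higher excess kurtosis ⇒ heavier tails relative to the normal distribution.
-1.58 vs 1.85: the larger is 1.85, so Y has heavier tails. (Y is leptokurtic — heavier-than-normal tails; the other is platykurtic.)

Y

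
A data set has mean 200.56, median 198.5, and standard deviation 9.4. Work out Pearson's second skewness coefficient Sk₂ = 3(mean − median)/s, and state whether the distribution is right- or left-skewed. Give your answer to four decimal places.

Sk₂ = 3(200.56 − 198.5) / 9.4 = 3 × 2.0600 / 9.4
    = 6.1800 / 9.4 ≈ 0.6574
Sk₂ > 0 ⇒ mean > median ⇒ right-skewed (positive skew).

0.6574, right-skewed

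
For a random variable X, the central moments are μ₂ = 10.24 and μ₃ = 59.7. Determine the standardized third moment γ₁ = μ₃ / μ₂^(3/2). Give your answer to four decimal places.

1.8219

σ = √μ₂ = √10.24 = 3.20000
σ³ = μ₂^(3/2) = 32.76800
γ₁ = μ₃/σ³ = 59.7 / 32.76800 ≈ 1.8219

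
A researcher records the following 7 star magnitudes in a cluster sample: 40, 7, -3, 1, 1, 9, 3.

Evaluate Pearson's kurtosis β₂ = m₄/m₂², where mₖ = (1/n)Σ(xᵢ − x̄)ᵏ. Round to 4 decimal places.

4.4928

x̄ = 8.2857
Σ(xᵢ − x̄)² = 1269.4286 ⇒ m₂ = 181.34694
Σ(xᵢ − x̄)⁴ = 1034266.7580 ⇒ m₄ = 147752.39400
m₂² = 32886.71220
β₂ = m₄/m₂² = 147752.39400 / 32886.71220 ≈ 4.4928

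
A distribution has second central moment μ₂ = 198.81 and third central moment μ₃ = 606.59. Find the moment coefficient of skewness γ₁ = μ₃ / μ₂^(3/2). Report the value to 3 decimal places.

0.216

σ = √μ₂ = √198.81 = 14.10000
σ³ = μ₂^(3/2) = 2803.22100
γ₁ = μ₃/σ³ = 606.59 / 2803.22100 ≈ 0.216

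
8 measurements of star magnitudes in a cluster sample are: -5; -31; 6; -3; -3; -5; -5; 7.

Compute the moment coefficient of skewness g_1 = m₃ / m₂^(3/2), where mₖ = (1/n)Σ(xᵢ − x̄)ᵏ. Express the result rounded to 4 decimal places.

-1.4377

x̄ = (-5 - 31 + 6 - 3 - 3 - 5 - 5 + 7) / 8 = -4.8750
deviations (xᵢ − x̄): -0.1250, -26.1250, 10.8750, 1.8750, 1.8750, -0.1250, -0.1250, 11.8750
Σ(xᵢ − x̄)² = 948.8750 ⇒ m₂ = 948.8750/8 = 118.60938
Σ(xᵢ − x̄)³ = -14856.8438 ⇒ m₃ = -14856.8438/8 = -1857.10547
m₂^(3/2) = 118.60938^(1.5) = 1291.75017
g_1 = m₃ / m₂^(3/2) = -1857.10547 / 1291.75017 ≈ -1.4377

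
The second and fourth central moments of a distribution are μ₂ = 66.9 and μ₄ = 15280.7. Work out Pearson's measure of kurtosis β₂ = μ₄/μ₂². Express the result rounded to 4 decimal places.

μ₂² = 66.9² = 4475.61000
μ₄/μ₂² = 15280.7 / 4475.61000 = 3.41422
β₂ ≈ 3.4142

3.4142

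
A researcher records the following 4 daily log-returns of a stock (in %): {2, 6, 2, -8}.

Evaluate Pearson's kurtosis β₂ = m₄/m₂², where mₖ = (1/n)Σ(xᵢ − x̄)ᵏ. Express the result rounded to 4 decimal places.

2.1470

x̄ = 0.5000
Σ(xᵢ − x̄)² = 107.0000 ⇒ m₂ = 26.75000
Σ(xᵢ − x̄)⁴ = 6145.2500 ⇒ m₄ = 1536.31250
m₂² = 715.56250
β₂ = m₄/m₂² = 1536.31250 / 715.56250 ≈ 2.1470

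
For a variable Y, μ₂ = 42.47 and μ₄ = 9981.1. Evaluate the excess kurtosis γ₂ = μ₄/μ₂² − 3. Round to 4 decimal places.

μ₂² = 42.47² = 1803.70090
μ₄/μ₂² = 9981.1 / 1803.70090 = 5.53368
γ₂ = 5.53368 − 3 ≈ 2.5337

2.5337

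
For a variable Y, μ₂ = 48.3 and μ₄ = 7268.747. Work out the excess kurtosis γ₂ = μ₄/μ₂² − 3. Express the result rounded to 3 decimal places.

μ₂² = 48.3² = 2332.89000
μ₄/μ₂² = 7268.747 / 2332.89000 = 3.11577
γ₂ = 3.11577 − 3 ≈ 0.116

0.116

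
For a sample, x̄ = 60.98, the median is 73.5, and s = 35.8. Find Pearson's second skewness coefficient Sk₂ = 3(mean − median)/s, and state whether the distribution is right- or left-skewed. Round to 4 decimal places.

Sk₂ = 3(60.98 − 73.5) / 35.8 = 3 × -12.5200 / 35.8
    = -37.5600 / 35.8 ≈ -1.0492
Sk₂ < 0 ⇒ mean < median ⇒ left-skewed (negative skew).

-1.0492, left-skewed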